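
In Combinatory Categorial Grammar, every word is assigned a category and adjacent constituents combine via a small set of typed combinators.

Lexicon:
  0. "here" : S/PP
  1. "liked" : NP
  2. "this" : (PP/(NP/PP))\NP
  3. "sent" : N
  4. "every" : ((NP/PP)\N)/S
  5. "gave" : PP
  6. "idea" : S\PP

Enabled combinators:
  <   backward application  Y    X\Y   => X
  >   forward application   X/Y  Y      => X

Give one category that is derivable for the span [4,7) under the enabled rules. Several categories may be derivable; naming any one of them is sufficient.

[0,7] S   >
  [0,1] "here" : S/PP
  [1,7] PP   >
    [1,3] PP/(NP/PP)   <
      [1,2] "liked" : NP
      [2,3] "this" : (PP/(NP/PP))\NP
    [3,7] NP/PP   <
      [3,4] "sent" : N
      [4,7] (NP/PP)\N   >
        [4,5] "every" : ((NP/PP)\N)/S
        [5,7] S   <
          [5,6] "gave" : PP
          [6,7] "idea" : S\PP

(NP/PP)\N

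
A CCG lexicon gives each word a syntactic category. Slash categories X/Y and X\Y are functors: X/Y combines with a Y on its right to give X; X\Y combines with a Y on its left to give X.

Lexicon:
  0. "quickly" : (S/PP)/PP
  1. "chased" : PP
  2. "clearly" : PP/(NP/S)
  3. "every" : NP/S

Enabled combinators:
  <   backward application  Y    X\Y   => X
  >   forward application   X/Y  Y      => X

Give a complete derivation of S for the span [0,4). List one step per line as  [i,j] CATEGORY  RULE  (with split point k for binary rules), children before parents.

[0,1] (S/PP)/PP  lex  "quickly"
[1,2] PP  lex  "chased"
[0,2] S/PP  >  k=1
[2,3] PP/(NP/S)  lex  "clearly"
[3,4] NP/S  lex  "every"
[2,4] PP  >  k=3
[0,4] S  >  k=2

[0,4] S   >
  [0,2] S/PP   >
    [0,1] "quickly" : (S/PP)/PP
    [1,2] "chased" : PP
  [2,4] PP   >
    [2,3] "clearly" : PP/(NP/S)
    [3,4] "every" : NP/S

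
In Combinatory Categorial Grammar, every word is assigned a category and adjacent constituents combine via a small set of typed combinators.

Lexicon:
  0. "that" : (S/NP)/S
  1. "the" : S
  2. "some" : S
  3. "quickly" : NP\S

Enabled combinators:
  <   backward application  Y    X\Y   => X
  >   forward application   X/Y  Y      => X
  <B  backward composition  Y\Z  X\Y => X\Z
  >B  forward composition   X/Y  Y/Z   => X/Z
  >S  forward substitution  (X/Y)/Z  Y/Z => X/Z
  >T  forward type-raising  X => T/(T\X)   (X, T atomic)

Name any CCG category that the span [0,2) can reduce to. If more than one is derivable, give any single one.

[0,4] S   >
  [0,2] S/NP   >
    [0,1] "that" : (S/NP)/S
    [1,2] "the" : S
  [2,4] NP   >
    [2,3] NP/(NP\S)   >T
      [2,3] "some" : S
    [3,4] "quickly" : NP\S

S/NP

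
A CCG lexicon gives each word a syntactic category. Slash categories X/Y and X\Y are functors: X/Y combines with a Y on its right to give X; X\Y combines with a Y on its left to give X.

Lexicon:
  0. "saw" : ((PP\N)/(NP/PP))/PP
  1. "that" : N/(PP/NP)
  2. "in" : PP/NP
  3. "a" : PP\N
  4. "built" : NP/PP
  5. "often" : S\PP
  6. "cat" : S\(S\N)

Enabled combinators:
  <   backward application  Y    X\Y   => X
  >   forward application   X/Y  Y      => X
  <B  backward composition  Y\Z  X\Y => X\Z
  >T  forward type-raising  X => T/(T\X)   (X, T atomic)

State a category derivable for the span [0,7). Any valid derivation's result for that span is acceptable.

[0,7] S   <
  [0,6] S\N   <B
    [0,5] PP\N   >
      [0,4] (PP\N)/(NP/PP)   >
        [0,1] "saw" : ((PP\N)/(NP/PP))/PP
        [1,4] PP   <
          [1,3] N   >
            [1,2] "that" : N/(PP/NP)
            [2,3] "in" : PP/NP
          [3,4] "a" : PP\N
      [4,5] "built" : NP/PP
    [5,6] "often" : S\PP
  [6,7] "cat" : S\(S\N)

S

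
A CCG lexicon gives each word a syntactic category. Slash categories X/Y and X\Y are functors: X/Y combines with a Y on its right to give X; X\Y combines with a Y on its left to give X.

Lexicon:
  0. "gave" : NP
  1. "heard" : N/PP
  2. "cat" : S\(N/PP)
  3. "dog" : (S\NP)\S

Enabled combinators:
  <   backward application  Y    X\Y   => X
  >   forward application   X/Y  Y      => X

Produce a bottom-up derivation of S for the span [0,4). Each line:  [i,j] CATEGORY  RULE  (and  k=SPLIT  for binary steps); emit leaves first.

[0,1] NP  lex  "gave"
[1,2] N/PP  lex  "heard"
[2,3] S\(N/PP)  lex  "cat"
[1,3] S  <  k=2
[3,4] (S\NP)\S  lex  "dog"
[1,4] S\NP  <  k=3
[0,4] S  <  k=1

[0,4] S   <
  [0,1] "gave" : NP
  [1,4] S\NP   <
    [1,3] S   <
      [1,2] "heard" : N/PP
      [2,3] "cat" : S\(N/PP)
    [3,4] "dog" : (S\NP)\S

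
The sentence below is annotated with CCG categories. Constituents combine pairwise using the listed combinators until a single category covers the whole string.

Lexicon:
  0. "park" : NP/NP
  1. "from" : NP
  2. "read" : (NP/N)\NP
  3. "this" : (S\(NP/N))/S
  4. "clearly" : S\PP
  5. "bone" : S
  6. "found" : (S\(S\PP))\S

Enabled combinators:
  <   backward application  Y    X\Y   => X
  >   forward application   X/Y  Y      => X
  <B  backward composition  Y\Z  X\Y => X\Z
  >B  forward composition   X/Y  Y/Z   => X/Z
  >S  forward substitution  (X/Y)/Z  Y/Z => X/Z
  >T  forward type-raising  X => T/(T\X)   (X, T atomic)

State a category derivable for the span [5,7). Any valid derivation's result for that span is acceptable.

S\(S\PP)

[0,7] S   <
  [0,3] NP/N   >B
    [0,1] "park" : NP/NP
    [1,3] NP/N   <
      [1,2] "from" : NP
      [2,3] "read" : (NP/N)\NP
  [3,7] S\(NP/N)   >
    [3,4] "this" : (S\(NP/N))/S
    [4,7] S   <
      [4,5] "clearly" : S\PP
      [5,7] S\(S\PP)   <
        [5,6] "bone" : S
        [6,7] "found" : (S\(S\PP))\S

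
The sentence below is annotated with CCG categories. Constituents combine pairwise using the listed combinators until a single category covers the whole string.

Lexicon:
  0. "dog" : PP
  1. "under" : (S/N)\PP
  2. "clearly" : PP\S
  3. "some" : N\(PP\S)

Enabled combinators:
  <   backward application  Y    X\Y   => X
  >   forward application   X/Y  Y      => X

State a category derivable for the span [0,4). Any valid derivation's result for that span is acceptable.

S

[0,4] S   >
  [0,2] S/N   <
    [0,1] "dog" : PP
    [1,2] "under" : (S/N)\PP
  [2,4] N   <
    [2,3] "clearly" : PP\S
    [3,4] "some" : N\(PP\S)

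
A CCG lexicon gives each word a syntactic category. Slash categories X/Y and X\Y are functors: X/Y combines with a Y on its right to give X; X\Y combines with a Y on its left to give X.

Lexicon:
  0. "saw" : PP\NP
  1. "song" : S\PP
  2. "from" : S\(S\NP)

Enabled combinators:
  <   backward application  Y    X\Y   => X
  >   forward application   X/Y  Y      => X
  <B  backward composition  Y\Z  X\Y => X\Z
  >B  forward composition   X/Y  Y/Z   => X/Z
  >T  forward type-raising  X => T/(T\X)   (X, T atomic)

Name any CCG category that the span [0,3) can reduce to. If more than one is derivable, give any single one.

S

[0,3] S   <
  [0,2] S\NP   <B
    [0,1] "saw" : PP\NP
    [1,2] "song" : S\PP
  [2,3] "from" : S\(S\NP)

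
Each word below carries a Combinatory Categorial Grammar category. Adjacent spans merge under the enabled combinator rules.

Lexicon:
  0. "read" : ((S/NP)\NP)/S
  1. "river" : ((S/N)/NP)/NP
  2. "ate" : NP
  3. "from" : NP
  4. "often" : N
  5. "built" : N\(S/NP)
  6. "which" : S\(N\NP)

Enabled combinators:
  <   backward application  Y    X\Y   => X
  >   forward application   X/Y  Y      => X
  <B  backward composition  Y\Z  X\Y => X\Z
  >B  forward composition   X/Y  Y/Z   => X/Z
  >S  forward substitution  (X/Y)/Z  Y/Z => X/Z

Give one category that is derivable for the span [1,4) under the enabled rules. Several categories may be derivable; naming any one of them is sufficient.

[0,7] S   <
  [0,6] N\NP   <B
    [0,5] (S/NP)\NP   >
      [0,1] "read" : ((S/NP)\NP)/S
      [1,5] S   >
        [1,4] S/N   >
          [1,3] (S/N)/NP   >
            [1,2] "river" : ((S/N)/NP)/NP
            [2,3] "ate" : NP
          [3,4] "from" : NP
        [4,5] "often" : N
    [5,6] "built" : N\(S/NP)
  [6,7] "which" : S\(N\NP)

S/N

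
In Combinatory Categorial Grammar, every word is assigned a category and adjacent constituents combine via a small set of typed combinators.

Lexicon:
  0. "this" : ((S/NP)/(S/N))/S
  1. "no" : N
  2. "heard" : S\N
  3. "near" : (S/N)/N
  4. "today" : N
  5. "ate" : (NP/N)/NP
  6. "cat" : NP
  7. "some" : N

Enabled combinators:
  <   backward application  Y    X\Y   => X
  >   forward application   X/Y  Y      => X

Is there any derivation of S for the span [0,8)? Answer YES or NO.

YES

[0,8] S   >
  [0,5] S/NP   >
    [0,3] (S/NP)/(S/N)   >
      [0,1] "this" : ((S/NP)/(S/N))/S
      [1,3] S   <
        [1,2] "no" : N
        [2,3] "heard" : S\N
    [3,5] S/N   >
      [3,4] "near" : (S/N)/N
      [4,5] "today" : N
  [5,8] NP   >
    [5,7] NP/N   >
      [5,6] "ate" : (NP/N)/NP
      [6,7] "cat" : NP
    [7,8] "some" : N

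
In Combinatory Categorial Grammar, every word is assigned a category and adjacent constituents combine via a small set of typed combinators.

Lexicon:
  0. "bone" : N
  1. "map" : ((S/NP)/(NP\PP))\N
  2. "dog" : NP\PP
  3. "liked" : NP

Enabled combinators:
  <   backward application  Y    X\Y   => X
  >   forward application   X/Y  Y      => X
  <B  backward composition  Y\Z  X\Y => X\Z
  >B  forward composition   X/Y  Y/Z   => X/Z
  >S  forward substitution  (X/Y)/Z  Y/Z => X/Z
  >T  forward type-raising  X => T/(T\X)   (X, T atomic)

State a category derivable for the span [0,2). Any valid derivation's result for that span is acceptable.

[0,4] S   >
  [0,3] S/NP   >
    [0,2] (S/NP)/(NP\PP)   <
      [0,1] "bone" : N
      [1,2] "map" : ((S/NP)/(NP\PP))\N
    [2,3] "dog" : NP\PP
  [3,4] "liked" : NP

(S/NP)/(NP\PP)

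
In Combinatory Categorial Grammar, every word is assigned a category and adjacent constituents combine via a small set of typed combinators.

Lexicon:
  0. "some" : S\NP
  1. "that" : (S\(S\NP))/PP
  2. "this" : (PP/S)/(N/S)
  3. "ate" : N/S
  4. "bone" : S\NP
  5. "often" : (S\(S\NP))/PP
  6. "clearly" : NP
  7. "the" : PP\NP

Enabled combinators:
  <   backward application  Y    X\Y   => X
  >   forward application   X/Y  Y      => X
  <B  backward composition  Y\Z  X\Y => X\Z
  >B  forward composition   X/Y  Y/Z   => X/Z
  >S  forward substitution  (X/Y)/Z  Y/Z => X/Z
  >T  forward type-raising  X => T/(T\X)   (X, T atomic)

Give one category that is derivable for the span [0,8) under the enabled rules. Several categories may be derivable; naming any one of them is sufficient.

[0,8] S   <
  [0,1] "some" : S\NP
  [1,8] S\(S\NP)   >
    [1,2] "that" : (S\(S\NP))/PP
    [2,8] PP   >
      [2,4] PP/S   >
        [2,3] "this" : (PP/S)/(N/S)
        [3,4] "ate" : N/S
      [4,8] S   <
        [4,5] "bone" : S\NP
        [5,8] S\(S\NP)   >
          [5,6] "often" : (S\(S\NP))/PP
          [6,8] PP   >
            [6,7] PP/(PP\NP)   >T
              [6,7] "clearly" : NP
            [7,8] "the" : PP\NP

S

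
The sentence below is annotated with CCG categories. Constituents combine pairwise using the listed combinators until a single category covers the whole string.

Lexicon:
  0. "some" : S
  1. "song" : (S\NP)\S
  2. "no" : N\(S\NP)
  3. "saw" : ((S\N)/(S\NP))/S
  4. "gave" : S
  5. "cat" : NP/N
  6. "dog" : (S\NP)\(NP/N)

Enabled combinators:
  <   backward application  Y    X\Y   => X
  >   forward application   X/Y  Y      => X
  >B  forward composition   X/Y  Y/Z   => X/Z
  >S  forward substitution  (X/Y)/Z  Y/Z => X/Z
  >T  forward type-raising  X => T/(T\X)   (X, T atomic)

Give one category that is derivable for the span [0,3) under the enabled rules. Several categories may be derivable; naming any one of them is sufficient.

[0,7] S   <
  [0,3] N   <
    [0,2] S\NP   <
      [0,1] "some" : S
      [1,2] "song" : (S\NP)\S
    [2,3] "no" : N\(S\NP)
  [3,7] S\N   >
    [3,5] (S\N)/(S\NP)   >
      [3,4] "saw" : ((S\N)/(S\NP))/S
      [4,5] "gave" : S
    [5,7] S\NP   <
      [5,6] "cat" : NP/N
      [6,7] "dog" : (S\NP)\(NP/N)

N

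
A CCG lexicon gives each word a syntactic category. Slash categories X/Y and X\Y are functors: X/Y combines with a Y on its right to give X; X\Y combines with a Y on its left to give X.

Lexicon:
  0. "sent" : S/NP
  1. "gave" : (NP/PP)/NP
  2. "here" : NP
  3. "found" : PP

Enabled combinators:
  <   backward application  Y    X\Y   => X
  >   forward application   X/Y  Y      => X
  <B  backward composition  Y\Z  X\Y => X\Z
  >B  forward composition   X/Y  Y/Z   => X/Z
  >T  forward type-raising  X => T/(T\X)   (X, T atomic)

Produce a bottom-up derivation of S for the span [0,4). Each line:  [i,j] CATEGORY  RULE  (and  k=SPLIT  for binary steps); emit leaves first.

[0,1] S/NP  lex  "sent"
[1,2] (NP/PP)/NP  lex  "gave"
[2,3] NP  lex  "here"
[1,3] NP/PP  >  k=2
[0,3] S/PP  >B  k=1
[3,4] PP  lex  "found"
[0,4] S  >  k=3

[0,4] S   >
  [0,3] S/PP   >B
    [0,1] "sent" : S/NP
    [1,3] NP/PP   >
      [1,2] "gave" : (NP/PP)/NP
      [2,3] "here" : NP
  [3,4] "found" : PP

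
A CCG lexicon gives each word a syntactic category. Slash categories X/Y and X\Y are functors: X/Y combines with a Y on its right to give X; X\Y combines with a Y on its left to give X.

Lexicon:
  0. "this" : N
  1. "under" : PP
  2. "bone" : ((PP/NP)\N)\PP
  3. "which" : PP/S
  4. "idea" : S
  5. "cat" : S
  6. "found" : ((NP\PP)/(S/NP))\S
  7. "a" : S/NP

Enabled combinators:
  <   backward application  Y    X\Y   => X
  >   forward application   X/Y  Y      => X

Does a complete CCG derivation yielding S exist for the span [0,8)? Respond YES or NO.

NO

N PP ((PP/NP)\N)\PP PP/S S S ((NP\PP)/(S/NP))\S S/NP
CKY chart[0,8] = {PP}; S ∉ chart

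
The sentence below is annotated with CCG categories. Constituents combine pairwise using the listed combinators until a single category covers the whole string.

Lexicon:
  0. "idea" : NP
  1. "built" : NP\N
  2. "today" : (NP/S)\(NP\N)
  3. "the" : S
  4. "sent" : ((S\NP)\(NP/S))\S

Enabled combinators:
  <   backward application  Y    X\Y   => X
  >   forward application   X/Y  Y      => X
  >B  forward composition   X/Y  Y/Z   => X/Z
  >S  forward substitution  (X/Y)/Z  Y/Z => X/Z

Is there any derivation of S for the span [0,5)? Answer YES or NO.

[0,5] S   <
  [0,1] "idea" : NP
  [1,5] S\NP   <
    [1,3] NP/S   <
      [1,2] "built" : NP\N
      [2,3] "today" : (NP/S)\(NP\N)
    [3,5] (S\NP)\(NP/S)   <
      [3,4] "the" : S
      [4,5] "sent" : ((S\NP)\(NP/S))\S

YES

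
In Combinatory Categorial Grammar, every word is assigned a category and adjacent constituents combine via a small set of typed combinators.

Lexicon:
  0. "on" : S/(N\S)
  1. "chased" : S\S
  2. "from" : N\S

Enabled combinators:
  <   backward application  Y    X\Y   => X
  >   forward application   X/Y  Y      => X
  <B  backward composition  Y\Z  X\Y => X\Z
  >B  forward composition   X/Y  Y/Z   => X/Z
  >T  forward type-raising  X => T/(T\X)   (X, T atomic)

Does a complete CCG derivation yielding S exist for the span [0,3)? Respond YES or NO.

YES

[0,3] S   >
  [0,1] "on" : S/(N\S)
  [1,3] N\S   <B
    [1,2] "chased" : S\S
    [2,3] "from" : N\S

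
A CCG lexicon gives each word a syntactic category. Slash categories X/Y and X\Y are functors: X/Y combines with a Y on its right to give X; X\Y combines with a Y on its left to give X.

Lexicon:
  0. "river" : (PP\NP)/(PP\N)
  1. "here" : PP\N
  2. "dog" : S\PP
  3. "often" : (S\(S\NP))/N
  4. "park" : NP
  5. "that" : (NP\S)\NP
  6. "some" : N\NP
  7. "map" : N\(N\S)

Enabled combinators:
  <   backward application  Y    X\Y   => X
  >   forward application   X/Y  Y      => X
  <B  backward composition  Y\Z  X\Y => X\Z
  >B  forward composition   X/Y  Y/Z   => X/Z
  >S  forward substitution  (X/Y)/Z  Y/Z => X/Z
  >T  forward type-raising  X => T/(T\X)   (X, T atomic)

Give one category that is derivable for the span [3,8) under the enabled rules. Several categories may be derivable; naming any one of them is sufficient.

[0,8] S   <
  [0,3] S\NP   <B
    [0,2] PP\NP   >
      [0,1] "river" : (PP\NP)/(PP\N)
      [1,2] "here" : PP\N
    [2,3] "dog" : S\PP
  [3,8] S\(S\NP)   >
    [3,4] "often" : (S\(S\NP))/N
    [4,8] N   <
      [4,7] N\S   <B
        [4,6] NP\S   <
          [4,5] "park" : NP
          [5,6] "that" : (NP\S)\NP
        [6,7] "some" : N\NP
      [7,8] "map" : N\(N\S)

S\(S\NP)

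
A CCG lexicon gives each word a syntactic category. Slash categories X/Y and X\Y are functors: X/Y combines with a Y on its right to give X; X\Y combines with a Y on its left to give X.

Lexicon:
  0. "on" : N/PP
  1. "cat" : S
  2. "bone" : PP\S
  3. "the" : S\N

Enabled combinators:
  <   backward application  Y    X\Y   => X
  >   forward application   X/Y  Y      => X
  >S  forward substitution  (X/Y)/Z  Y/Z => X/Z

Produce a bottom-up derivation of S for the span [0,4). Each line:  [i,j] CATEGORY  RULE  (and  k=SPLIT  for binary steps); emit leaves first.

[0,4] S   <
  [0,3] N   >
    [0,1] "on" : N/PP
    [1,3] PP   <
      [1,2] "cat" : S
      [2,3] "bone" : PP\S
  [3,4] "the" : S\N

[0,1] N/PP  lex  "on"
[1,2] S  lex  "cat"
[2,3] PP\S  lex  "bone"
[1,3] PP  <  k=2
[0,3] N  >  k=1
[3,4] S\N  lex  "the"
[0,4] S  <  k=3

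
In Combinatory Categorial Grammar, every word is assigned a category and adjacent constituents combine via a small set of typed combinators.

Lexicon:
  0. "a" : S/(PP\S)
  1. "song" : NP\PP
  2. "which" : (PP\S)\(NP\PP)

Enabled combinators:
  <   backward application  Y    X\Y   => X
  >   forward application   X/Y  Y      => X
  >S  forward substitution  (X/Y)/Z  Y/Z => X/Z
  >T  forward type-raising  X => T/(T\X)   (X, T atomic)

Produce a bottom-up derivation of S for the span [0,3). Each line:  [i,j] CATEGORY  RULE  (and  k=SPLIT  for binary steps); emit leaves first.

[0,3] S   >
  [0,1] "a" : S/(PP\S)
  [1,3] PP\S   <
    [1,2] "song" : NP\PP
    [2,3] "which" : (PP\S)\(NP\PP)

[0,1] S/(PP\S)  lex  "a"
[1,2] NP\PP  lex  "song"
[2,3] (PP\S)\(NP\PP)  lex  "which"
[1,3] PP\S  <  k=2
[0,3] S  >  k=1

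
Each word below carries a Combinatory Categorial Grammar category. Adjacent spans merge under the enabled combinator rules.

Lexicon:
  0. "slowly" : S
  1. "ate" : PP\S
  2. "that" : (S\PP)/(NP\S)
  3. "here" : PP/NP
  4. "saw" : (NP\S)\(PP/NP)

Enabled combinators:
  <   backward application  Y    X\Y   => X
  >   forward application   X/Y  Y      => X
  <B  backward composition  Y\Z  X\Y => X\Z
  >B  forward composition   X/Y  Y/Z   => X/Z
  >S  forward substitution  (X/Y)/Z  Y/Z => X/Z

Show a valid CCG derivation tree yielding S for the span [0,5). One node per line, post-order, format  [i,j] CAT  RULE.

[0,5] S   <
  [0,2] PP   <
    [0,1] "slowly" : S
    [1,2] "ate" : PP\S
  [2,5] S\PP   >
    [2,3] "that" : (S\PP)/(NP\S)
    [3,5] NP\S   <
      [3,4] "here" : PP/NP
      [4,5] "saw" : (NP\S)\(PP/NP)

[0,1] S  lex  "slowly"
[1,2] PP\S  lex  "ate"
[0,2] PP  <  k=1
[2,3] (S\PP)/(NP\S)  lex  "that"
[3,4] PP/NP  lex  "here"
[4,5] (NP\S)\(PP/NP)  lex  "saw"
[3,5] NP\S  <  k=4
[2,5] S\PP  >  k=3
[0,5] S  <  k=2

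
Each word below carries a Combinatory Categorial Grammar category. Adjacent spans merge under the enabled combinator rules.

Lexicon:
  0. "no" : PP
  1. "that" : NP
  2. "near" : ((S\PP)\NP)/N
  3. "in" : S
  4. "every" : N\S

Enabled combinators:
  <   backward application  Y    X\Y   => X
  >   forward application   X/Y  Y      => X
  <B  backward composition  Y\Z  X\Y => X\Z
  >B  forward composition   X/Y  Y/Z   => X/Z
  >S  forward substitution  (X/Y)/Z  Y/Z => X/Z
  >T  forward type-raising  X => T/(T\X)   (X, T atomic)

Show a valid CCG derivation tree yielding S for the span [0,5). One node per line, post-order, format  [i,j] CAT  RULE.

[0,5] S   <
  [0,1] "no" : PP
  [1,5] S\PP   <
    [1,2] "that" : NP
    [2,5] (S\PP)\NP   >
      [2,3] "near" : ((S\PP)\NP)/N
      [3,5] N   >
        [3,4] N/(N\S)   >T
          [3,4] "in" : S
        [4,5] "every" : N\S

[0,1] PP  lex  "no"
[1,2] NP  lex  "that"
[2,3] ((S\PP)\NP)/N  lex  "near"
[3,4] S  lex  "in"
[3,4] N/(N\S)  >T
[4,5] N\S  lex  "every"
[3,5] N  >  k=4
[2,5] (S\PP)\NP  >  k=3
[1,5] S\PP  <  k=2
[0,5] S  <  k=1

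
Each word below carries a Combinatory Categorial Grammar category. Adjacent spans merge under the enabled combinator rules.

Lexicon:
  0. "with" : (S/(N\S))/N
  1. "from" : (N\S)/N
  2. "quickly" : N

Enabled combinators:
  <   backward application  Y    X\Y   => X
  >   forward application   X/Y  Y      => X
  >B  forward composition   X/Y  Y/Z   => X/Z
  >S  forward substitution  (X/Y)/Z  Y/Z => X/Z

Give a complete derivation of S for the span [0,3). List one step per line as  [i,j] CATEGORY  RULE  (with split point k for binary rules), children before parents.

[0,1] (S/(N\S))/N  lex  "with"
[1,2] (N\S)/N  lex  "from"
[0,2] S/N  >S  k=1
[2,3] N  lex  "quickly"
[0,3] S  >  k=2

[0,3] S   >
  [0,2] S/N   >S
    [0,1] "with" : (S/(N\S))/N
    [1,2] "from" : (N\S)/N
  [2,3] "quickly" : N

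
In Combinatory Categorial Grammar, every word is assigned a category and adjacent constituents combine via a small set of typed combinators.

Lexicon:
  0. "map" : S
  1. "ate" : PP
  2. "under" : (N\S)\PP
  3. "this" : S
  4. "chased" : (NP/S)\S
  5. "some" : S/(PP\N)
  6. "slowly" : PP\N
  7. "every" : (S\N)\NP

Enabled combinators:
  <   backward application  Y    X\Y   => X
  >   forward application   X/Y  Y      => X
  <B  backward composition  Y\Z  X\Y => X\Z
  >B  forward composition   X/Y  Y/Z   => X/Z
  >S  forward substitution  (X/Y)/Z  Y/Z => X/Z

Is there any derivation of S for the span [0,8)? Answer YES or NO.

[0,8] S   <
  [0,3] N   <
    [0,1] "map" : S
    [1,3] N\S   <
      [1,2] "ate" : PP
      [2,3] "under" : (N\S)\PP
  [3,8] S\N   <
    [3,7] NP   >
      [3,5] NP/S   <
        [3,4] "this" : S
        [4,5] "chased" : (NP/S)\S
      [5,7] S   >
        [5,6] "some" : S/(PP\N)
        [6,7] "slowly" : PP\N
    [7,8] "every" : (S\N)\NP

YES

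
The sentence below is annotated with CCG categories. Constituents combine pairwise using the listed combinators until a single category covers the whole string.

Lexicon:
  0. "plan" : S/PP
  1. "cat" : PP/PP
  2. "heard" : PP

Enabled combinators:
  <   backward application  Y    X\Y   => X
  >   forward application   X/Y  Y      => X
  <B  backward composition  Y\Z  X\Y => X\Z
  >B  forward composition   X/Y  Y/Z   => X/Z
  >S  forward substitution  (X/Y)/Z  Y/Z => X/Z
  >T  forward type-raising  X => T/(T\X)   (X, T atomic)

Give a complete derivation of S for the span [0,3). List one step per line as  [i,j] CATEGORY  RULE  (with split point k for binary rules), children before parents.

[0,1] S/PP  lex  "plan"
[1,2] PP/PP  lex  "cat"
[0,2] S/PP  >B  k=1
[2,3] PP  lex  "heard"
[0,3] S  >  k=2

[0,3] S   >
  [0,2] S/PP   >B
    [0,1] "plan" : S/PP
    [1,2] "cat" : PP/PP
  [2,3] "heard" : PP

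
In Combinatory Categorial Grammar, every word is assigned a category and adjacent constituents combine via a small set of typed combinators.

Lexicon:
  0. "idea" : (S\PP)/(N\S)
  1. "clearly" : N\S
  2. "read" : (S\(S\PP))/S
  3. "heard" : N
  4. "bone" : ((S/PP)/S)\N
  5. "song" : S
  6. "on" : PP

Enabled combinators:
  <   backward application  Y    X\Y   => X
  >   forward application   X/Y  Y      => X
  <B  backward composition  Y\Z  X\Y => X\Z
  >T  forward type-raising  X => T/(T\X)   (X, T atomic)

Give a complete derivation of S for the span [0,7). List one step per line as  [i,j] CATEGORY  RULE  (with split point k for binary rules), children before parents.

[0,1] (S\PP)/(N\S)  lex  "idea"
[1,2] N\S  lex  "clearly"
[0,2] S\PP  >  k=1
[2,3] (S\(S\PP))/S  lex  "read"
[3,4] N  lex  "heard"
[4,5] ((S/PP)/S)\N  lex  "bone"
[3,5] (S/PP)/S  <  k=4
[5,6] S  lex  "song"
[3,6] S/PP  >  k=5
[6,7] PP  lex  "on"
[3,7] S  >  k=6
[2,7] S\(S\PP)  >  k=3
[0,7] S  <  k=2

[0,7] S   <
  [0,2] S\PP   >
    [0,1] "idea" : (S\PP)/(N\S)
    [1,2] "clearly" : N\S
  [2,7] S\(S\PP)   >
    [2,3] "read" : (S\(S\PP))/S
    [3,7] S   >
      [3,6] S/PP   >
        [3,5] (S/PP)/S   <
          [3,4] "heard" : N
          [4,5] "bone" : ((S/PP)/S)\N
        [5,6] "song" : S
      [6,7] "on" : PP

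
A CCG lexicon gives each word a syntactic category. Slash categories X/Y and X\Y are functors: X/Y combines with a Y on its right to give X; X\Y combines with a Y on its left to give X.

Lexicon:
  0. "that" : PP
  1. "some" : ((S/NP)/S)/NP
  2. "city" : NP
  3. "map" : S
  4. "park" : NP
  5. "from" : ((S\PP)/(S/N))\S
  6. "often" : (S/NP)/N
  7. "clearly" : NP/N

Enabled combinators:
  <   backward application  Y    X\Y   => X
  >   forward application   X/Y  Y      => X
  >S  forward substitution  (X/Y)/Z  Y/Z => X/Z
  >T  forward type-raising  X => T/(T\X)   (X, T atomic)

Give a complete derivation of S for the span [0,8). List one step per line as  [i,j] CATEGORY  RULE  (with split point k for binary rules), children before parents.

[0,1] PP  lex  "that"
[0,1] S/(S\PP)  >T
[1,2] ((S/NP)/S)/NP  lex  "some"
[2,3] NP  lex  "city"
[1,3] (S/NP)/S  >  k=2
[3,4] S  lex  "map"
[1,4] S/NP  >  k=3
[4,5] NP  lex  "park"
[1,5] S  >  k=4
[5,6] ((S\PP)/(S/N))\S  lex  "from"
[1,6] (S\PP)/(S/N)  <  k=5
[6,7] (S/NP)/N  lex  "often"
[7,8] NP/N  lex  "clearly"
[6,8] S/N  >S  k=7
[1,8] S\PP  >  k=6
[0,8] S  >  k=1

[0,8] S   >
  [0,1] S/(S\PP)   >T
    [0,1] "that" : PP
  [1,8] S\PP   >
    [1,6] (S\PP)/(S/N)   <
      [1,5] S   >
        [1,4] S/NP   >
          [1,3] (S/NP)/S   >
            [1,2] "some" : ((S/NP)/S)/NP
            [2,3] "city" : NP
          [3,4] "map" : S
        [4,5] "park" : NP
      [5,6] "from" : ((S\PP)/(S/N))\S
    [6,8] S/N   >S
      [6,7] "often" : (S/NP)/N
      [7,8] "clearly" : NP/N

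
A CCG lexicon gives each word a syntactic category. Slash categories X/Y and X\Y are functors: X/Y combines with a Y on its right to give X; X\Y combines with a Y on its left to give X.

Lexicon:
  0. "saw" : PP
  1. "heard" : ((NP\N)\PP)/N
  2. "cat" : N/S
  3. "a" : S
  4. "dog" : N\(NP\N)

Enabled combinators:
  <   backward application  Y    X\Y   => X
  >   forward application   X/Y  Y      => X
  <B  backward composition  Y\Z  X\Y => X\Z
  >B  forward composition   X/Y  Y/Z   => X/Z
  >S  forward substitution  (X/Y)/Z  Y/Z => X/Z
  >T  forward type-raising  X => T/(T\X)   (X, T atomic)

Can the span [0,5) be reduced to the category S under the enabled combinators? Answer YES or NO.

NO

PP ((NP\N)\PP)/N N/S S N\(NP\N)
CKY chart[0,5] = {N, N/(N\N), NP/(NP\N), PP/(PP\N), S/(S\N)}; S ∉ chart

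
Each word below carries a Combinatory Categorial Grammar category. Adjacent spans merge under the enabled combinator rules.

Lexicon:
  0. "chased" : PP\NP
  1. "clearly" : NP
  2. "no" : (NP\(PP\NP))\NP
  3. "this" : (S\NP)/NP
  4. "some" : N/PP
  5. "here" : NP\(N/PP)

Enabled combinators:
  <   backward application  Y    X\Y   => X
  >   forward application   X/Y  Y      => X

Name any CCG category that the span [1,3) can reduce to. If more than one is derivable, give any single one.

NP\(PP\NP)

[0,6] S   <
  [0,3] NP   <
    [0,1] "chased" : PP\NP
    [1,3] NP\(PP\NP)   <
      [1,2] "clearly" : NP
      [2,3] "no" : (NP\(PP\NP))\NP
  [3,6] S\NP   >
    [3,4] "this" : (S\NP)/NP
    [4,6] NP   <
      [4,5] "some" : N/PP
      [5,6] "here" : NP\(N/PP)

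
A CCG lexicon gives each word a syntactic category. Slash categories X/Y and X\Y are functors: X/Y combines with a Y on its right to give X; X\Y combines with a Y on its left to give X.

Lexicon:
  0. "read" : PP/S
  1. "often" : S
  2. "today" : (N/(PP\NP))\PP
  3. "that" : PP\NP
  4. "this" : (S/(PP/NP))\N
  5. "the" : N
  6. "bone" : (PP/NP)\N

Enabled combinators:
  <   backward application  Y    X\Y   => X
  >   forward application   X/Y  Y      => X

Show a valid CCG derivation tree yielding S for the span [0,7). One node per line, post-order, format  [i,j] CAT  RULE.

[0,7] S   >
  [0,5] S/(PP/NP)   <
    [0,4] N   >
      [0,3] N/(PP\NP)   <
        [0,2] PP   >
          [0,1] "read" : PP/S
          [1,2] "often" : S
        [2,3] "today" : (N/(PP\NP))\PP
      [3,4] "that" : PP\NP
    [4,5] "this" : (S/(PP/NP))\N
  [5,7] PP/NP   <
    [5,6] "the" : N
    [6,7] "bone" : (PP/NP)\N

[0,1] PP/S  lex  "read"
[1,2] S  lex  "often"
[0,2] PP  >  k=1
[2,3] (N/(PP\NP))\PP  lex  "today"
[0,3] N/(PP\NP)  <  k=2
[3,4] PP\NP  lex  "that"
[0,4] N  >  k=3
[4,5] (S/(PP/NP))\N  lex  "this"
[0,5] S/(PP/NP)  <  k=4
[5,6] N  lex  "the"
[6,7] (PP/NP)\N  lex  "bone"
[5,7] PP/NP  <  k=6
[0,7] S  >  k=5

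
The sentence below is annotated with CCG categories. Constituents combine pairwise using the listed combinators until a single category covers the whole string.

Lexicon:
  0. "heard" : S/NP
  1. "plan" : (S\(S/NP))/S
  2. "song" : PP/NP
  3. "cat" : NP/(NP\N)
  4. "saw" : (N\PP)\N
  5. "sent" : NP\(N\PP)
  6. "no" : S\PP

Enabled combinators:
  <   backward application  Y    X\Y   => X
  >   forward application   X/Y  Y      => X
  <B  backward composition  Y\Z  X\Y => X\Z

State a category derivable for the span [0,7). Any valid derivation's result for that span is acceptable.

[0,7] S   <
  [0,1] "heard" : S/NP
  [1,7] S\(S/NP)   >
    [1,2] "plan" : (S\(S/NP))/S
    [2,7] S   <
      [2,6] PP   >
        [2,3] "song" : PP/NP
        [3,6] NP   >
          [3,4] "cat" : NP/(NP\N)
          [4,6] NP\N   <B
            [4,5] "saw" : (N\PP)\N
            [5,6] "sent" : NP\(N\PP)
      [6,7] "no" : S\PP

S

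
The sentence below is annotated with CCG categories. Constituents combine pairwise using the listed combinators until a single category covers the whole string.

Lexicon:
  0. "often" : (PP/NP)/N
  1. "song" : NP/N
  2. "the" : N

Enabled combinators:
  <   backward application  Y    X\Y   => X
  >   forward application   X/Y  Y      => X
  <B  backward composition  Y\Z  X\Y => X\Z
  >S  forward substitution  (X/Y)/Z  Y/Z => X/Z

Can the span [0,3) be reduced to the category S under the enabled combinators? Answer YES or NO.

NO

(PP/NP)/N NP/N N
CKY chart[0,3] = {PP}; S ∉ chart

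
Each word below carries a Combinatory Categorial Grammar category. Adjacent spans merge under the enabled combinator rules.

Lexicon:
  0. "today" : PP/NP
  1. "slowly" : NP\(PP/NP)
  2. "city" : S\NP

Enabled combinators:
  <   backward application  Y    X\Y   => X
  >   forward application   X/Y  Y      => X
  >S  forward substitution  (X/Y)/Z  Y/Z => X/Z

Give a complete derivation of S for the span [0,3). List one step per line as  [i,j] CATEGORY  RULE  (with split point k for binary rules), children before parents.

[0,3] S   <
  [0,2] NP   <
    [0,1] "today" : PP/NP
    [1,2] "slowly" : NP\(PP/NP)
  [2,3] "city" : S\NP

[0,1] PP/NP  lex  "today"
[1,2] NP\(PP/NP)  lex  "slowly"
[0,2] NP  <  k=1
[2,3] S\NP  lex  "city"
[0,3] S  <  k=2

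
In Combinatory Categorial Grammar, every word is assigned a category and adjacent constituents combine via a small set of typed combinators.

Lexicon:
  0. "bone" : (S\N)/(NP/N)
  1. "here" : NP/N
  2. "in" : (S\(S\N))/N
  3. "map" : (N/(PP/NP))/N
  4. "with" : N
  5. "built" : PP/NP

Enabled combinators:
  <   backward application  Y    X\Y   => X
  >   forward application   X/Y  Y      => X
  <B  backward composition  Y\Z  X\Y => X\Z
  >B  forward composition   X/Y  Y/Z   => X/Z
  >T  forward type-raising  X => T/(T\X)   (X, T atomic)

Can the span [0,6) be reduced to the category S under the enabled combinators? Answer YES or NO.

YES

[0,6] S   <
  [0,2] S\N   >
    [0,1] "bone" : (S\N)/(NP/N)
    [1,2] "here" : NP/N
  [2,6] S\(S\N)   >
    [2,3] "in" : (S\(S\N))/N
    [3,6] N   >
      [3,5] N/(PP/NP)   >
        [3,4] "map" : (N/(PP/NP))/N
        [4,5] "with" : N
      [5,6] "built" : PP/NP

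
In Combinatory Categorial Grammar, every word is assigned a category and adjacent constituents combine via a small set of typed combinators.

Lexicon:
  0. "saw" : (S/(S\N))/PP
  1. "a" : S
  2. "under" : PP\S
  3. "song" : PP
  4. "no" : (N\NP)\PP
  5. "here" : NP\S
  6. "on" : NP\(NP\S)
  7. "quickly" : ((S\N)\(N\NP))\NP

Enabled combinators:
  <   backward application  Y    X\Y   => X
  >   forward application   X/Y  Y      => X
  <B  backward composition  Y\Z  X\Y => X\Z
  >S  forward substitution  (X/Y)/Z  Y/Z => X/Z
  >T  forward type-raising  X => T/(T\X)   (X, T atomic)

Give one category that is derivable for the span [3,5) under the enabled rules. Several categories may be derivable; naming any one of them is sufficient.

[0,8] S   >
  [0,3] S/(S\N)   >
    [0,1] "saw" : (S/(S\N))/PP
    [1,3] PP   <
      [1,2] "a" : S
      [2,3] "under" : PP\S
  [3,8] S\N   <
    [3,5] N\NP   <
      [3,4] "song" : PP
      [4,5] "no" : (N\NP)\PP
    [5,8] (S\N)\(N\NP)   <
      [5,7] NP   <
        [5,6] "here" : NP\S
        [6,7] "on" : NP\(NP\S)
      [7,8] "quickly" : ((S\N)\(N\NP))\NP

N\NP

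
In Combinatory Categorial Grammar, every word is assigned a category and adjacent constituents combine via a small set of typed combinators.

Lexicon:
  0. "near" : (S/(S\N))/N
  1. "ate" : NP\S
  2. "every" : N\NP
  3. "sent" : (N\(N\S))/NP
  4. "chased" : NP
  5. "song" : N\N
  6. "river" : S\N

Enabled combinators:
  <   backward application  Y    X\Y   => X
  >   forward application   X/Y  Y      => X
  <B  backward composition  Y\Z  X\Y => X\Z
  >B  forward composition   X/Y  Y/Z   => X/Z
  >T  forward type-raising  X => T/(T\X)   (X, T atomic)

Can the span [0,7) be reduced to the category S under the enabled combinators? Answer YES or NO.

YES

[0,7] S   >
  [0,5] S/(S\N)   >
    [0,1] "near" : (S/(S\N))/N
    [1,5] N   <
      [1,3] N\S   <B
        [1,2] "ate" : NP\S
        [2,3] "every" : N\NP
      [3,5] N\(N\S)   >
        [3,4] "sent" : (N\(N\S))/NP
        [4,5] "chased" : NP
  [5,7] S\N   <B
    [5,6] "song" : N\N
    [6,7] "river" : S\N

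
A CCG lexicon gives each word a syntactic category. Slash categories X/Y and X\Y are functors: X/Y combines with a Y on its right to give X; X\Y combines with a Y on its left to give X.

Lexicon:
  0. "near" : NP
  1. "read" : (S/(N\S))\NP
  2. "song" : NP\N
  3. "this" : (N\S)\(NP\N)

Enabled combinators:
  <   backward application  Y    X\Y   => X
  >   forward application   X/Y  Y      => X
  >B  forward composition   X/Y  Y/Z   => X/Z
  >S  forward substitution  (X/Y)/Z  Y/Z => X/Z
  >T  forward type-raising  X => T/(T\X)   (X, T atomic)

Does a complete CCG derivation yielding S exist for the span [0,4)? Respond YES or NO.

[0,4] S   >
  [0,2] S/(N\S)   <
    [0,1] "near" : NP
    [1,2] "read" : (S/(N\S))\NP
  [2,4] N\S   <
    [2,3] "song" : NP\N
    [3,4] "this" : (N\S)\(NP\N)

YES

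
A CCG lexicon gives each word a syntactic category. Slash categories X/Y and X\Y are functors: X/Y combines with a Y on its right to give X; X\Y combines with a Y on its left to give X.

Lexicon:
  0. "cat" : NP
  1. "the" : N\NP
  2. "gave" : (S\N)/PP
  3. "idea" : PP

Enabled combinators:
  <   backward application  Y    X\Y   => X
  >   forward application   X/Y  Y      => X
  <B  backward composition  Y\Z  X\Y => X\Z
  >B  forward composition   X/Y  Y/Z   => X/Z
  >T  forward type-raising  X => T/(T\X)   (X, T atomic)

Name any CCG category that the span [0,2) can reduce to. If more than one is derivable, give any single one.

[0,4] S   <
  [0,2] N   <
    [0,1] "cat" : NP
    [1,2] "the" : N\NP
  [2,4] S\N   >
    [2,3] "gave" : (S\N)/PP
    [3,4] "idea" : PP

N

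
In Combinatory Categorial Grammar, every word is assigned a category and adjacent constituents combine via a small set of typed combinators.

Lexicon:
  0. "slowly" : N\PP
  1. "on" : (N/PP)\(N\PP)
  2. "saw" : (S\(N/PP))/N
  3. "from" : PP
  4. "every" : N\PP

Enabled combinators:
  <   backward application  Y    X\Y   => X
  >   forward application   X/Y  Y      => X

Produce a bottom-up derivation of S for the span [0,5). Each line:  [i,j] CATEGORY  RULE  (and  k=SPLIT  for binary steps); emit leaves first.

[0,1] N\PP  lex  "slowly"
[1,2] (N/PP)\(N\PP)  lex  "on"
[0,2] N/PP  <  k=1
[2,3] (S\(N/PP))/N  lex  "saw"
[3,4] PP  lex  "from"
[4,5] N\PP  lex  "every"
[3,5] N  <  k=4
[2,5] S\(N/PP)  >  k=3
[0,5] S  <  k=2

[0,5] S   <
  [0,2] N/PP   <
    [0,1] "slowly" : N\PP
    [1,2] "on" : (N/PP)\(N\PP)
  [2,5] S\(N/PP)   >
    [2,3] "saw" : (S\(N/PP))/N
    [3,5] N   <
      [3,4] "from" : PP
      [4,5] "every" : N\PP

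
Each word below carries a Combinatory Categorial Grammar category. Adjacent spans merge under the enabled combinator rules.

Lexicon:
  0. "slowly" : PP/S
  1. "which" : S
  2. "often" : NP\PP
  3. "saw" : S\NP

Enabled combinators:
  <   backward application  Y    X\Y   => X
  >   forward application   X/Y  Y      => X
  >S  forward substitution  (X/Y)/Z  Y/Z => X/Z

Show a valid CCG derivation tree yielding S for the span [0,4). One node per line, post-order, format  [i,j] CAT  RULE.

[0,1] PP/S  lex  "slowly"
[1,2] S  lex  "which"
[0,2] PP  >  k=1
[2,3] NP\PP  lex  "often"
[0,3] NP  <  k=2
[3,4] S\NP  lex  "saw"
[0,4] S  <  k=3

[0,4] S   <
  [0,3] NP   <
    [0,2] PP   >
      [0,1] "slowly" : PP/S
      [1,2] "which" : S
    [2,3] "often" : NP\PP
  [3,4] "saw" : S\NP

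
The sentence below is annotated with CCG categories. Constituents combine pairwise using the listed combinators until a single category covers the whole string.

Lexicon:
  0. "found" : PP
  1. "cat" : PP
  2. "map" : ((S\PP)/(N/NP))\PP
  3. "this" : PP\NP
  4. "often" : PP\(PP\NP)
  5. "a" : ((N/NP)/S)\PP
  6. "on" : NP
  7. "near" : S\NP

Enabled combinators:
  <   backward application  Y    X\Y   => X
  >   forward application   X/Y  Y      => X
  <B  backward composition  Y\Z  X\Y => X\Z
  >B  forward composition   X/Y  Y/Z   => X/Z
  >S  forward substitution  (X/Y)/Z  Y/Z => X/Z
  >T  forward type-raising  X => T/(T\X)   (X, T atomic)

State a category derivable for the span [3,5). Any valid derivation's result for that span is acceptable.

PP

[0,8] S   >
  [0,1] S/(S\PP)   >T
    [0,1] "found" : PP
  [1,8] S\PP   >
    [1,3] (S\PP)/(N/NP)   <
      [1,2] "cat" : PP
      [2,3] "map" : ((S\PP)/(N/NP))\PP
    [3,8] N/NP   >
      [3,6] (N/NP)/S   <
        [3,5] PP   <
          [3,4] "this" : PP\NP
          [4,5] "often" : PP\(PP\NP)
        [5,6] "a" : ((N/NP)/S)\PP
      [6,8] S   <
        [6,7] "on" : NP
        [7,8] "near" : S\NP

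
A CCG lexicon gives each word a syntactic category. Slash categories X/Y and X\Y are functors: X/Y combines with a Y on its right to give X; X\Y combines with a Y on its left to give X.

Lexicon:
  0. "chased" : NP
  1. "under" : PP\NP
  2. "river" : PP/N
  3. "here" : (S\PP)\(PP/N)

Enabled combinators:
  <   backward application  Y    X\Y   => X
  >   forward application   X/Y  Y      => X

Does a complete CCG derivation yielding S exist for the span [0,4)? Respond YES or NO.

YES

[0,4] S   <
  [0,2] PP   <
    [0,1] "chased" : NP
    [1,2] "under" : PP\NP
  [2,4] S\PP   <
    [2,3] "river" : PP/N
    [3,4] "here" : (S\PP)\(PP/N)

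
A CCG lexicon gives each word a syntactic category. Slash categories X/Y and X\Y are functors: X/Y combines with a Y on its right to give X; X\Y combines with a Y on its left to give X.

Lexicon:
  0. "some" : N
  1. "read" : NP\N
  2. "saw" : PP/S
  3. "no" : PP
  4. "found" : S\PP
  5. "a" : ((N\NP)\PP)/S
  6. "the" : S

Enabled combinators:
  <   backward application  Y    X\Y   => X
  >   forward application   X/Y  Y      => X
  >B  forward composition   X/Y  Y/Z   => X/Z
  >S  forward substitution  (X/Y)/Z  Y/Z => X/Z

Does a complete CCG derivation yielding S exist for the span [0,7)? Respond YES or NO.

N NP\N PP/S PP S\PP ((N\NP)\PP)/S S
CKY chart[0,7] = {N}; S ∉ chart

NO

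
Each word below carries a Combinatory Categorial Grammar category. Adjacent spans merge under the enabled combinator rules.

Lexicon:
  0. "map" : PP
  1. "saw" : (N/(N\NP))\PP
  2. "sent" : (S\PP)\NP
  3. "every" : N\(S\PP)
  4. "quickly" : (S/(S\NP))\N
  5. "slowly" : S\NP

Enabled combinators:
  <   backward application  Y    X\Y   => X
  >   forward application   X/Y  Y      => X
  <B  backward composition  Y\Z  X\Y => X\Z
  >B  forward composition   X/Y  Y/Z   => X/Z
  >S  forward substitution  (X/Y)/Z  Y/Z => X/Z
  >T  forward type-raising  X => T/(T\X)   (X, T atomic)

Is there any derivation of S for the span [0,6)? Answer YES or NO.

YES

[0,6] S   >
  [0,5] S/(S\NP)   <
    [0,4] N   >
      [0,2] N/(N\NP)   <
        [0,1] "map" : PP
        [1,2] "saw" : (N/(N\NP))\PP
      [2,4] N\NP   <B
        [2,3] "sent" : (S\PP)\NP
        [3,4] "every" : N\(S\PP)
    [4,5] "quickly" : (S/(S\NP))\N
  [5,6] "slowly" : S\NP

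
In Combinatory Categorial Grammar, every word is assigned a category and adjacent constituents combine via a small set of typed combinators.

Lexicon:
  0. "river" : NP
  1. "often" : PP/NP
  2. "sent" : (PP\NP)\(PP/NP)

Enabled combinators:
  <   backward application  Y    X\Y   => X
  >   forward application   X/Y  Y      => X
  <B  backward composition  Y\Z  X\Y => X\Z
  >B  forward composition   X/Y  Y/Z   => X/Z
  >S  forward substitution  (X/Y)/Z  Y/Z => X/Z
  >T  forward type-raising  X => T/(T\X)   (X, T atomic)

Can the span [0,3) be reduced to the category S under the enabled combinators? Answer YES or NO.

NO

NP PP/NP (PP\NP)\(PP/NP)
CKY chart[0,3] = {N/(N\PP), NP/(NP\PP), PP, PP/(PP\PP), S/(S\PP)}; S ∉ chart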